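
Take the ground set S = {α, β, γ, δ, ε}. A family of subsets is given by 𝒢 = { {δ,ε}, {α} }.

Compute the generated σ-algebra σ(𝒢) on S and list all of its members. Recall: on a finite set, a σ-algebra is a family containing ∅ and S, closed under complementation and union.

Answer: σ(𝒢) = { ∅, {α}, {β,γ}, {δ,ε}, {α,β,γ}, {α,δ,ε}, {β,γ,δ,ε}, S }

Trace:
Start: 𝒢 ∪ {∅, S} = { ∅, {α}, {δ,ε}, S }.
Pass 1 (3 new):
  {α,β,γ}  = ᶜ of {δ,ε}
  {α,δ,ε}  = {δ,ε} ∪ {α}
  {β,γ,δ,ε}  = ᶜ of {α}
  [7 total]
Pass 2: +1 →
  {β,γ}  = ᶜ of {α,δ,ε}
  [8 total]
Pass 3 adds nothing — fixpoint reached.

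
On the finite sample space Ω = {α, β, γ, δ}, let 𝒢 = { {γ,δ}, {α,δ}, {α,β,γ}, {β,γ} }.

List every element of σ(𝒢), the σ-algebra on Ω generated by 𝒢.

Take S₀ = 𝒢 ∪ {∅, Ω} = { {}, {α,δ}, {β,γ}, {γ,δ}, {α,β,γ}, Ω }.
Pass 1. New:
  {δ}  = Ω∖{α,β,γ}
  {α,β}  = Ω∖{γ,δ}
  {α,γ,δ}  = {γ,δ} ∪ {α,δ}
  {β,γ,δ}  = {γ,δ} ∪ {β,γ}
  |family| = 10
Pass 2: 3 new —
  {α}  = Ω∖{β,γ,δ}
  {β}  = Ω∖{α,γ,δ}
  {α,β,δ}  = {α,β} ∪ {α,δ}
  |family| = 13
Pass 3 (2 new):
  {γ}  = Ω∖{α,β,δ}
  {β,δ}  = {δ} ∪ {β}
  |family| = 15
Pass 4 adds 1:
  {α,γ}  = Ω∖{β,δ}
  |family| = 16
Pass 5 adds nothing — fixpoint reached.

Hence σ(𝒢) has 16 members: { {}, {α}, {β}, {γ}, {δ}, {α,β}, {α,γ}, {α,δ}, {β,γ}, {β,δ}, {γ,δ}, {α,β,γ}, {α,β,δ}, {α,γ,δ}, {β,γ,δ}, Ω }.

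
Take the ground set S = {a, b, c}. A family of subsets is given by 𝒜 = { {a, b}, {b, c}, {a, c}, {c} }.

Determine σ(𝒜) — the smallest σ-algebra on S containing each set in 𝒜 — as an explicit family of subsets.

σ(𝒜) = { ∅, {a}, {b}, {c}, {a, b}, {a, c}, {b, c}, S }

Trace:
Take S₀ = 𝒜 ∪ {∅, S} = { ∅, {c}, {a, b}, {a, c}, {b, c}, S }.
Step 1: 2 new —
  {a}  = complement {b, c}
  {b}  = complement {a, c}
  — 8 sets.
Step 2: closed — nothing new.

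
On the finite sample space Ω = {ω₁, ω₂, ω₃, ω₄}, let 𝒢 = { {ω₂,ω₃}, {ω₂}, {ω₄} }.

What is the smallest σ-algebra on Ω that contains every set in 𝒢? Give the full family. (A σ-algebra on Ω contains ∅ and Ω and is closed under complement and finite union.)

Initial family (5 sets): { {}, {ω₂}, {ω₄}, {ω₂,ω₃}, Ω }.
Pass 1: 5 new —
  {ω₁,ω₄}  = complement {ω₂,ω₃}
  {ω₂,ω₄}  = {ω₄} ∪ {ω₂}
  {ω₁,ω₂,ω₃}  = complement {ω₄}
  {ω₁,ω₃,ω₄}  = complement {ω₂}
  {ω₂,ω₃,ω₄}  = {ω₂,ω₃} ∪ {ω₄}
  |family| = 10
Pass 2. New:
  {ω₁}  = complement {ω₂,ω₃,ω₄}
  {ω₁,ω₃}  = complement {ω₂,ω₄}
  {ω₁,ω₂,ω₄}  = {ω₂} ∪ {ω₁,ω₄}
  |family| = 13
Pass 3 (2 new):
  {ω₃}  = complement {ω₁,ω₂,ω₄}
  {ω₁,ω₂}  = {ω₂} ∪ {ω₁}
  |family| = 15
Pass 4: +1 →
  {ω₃,ω₄}  = complement {ω₁,ω₂}
  |family| = 16
Pass 5: stable.

Therefore σ(𝒢) = { {}, {ω₁}, {ω₂}, {ω₃}, {ω₄}, {ω₁,ω₂}, {ω₁,ω₃}, {ω₁,ω₄}, {ω₂,ω₃}, {ω₂,ω₄}, {ω₃,ω₄}, {ω₁,ω₂,ω₃}, {ω₁,ω₂,ω₄}, {ω₁,ω₃,ω₄}, {ω₂,ω₃,ω₄}, Ω } (|σ(𝒢)| = 16).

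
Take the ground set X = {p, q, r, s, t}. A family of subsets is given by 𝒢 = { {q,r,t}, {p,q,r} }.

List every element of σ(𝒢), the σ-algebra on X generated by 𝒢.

|σ(𝒢)| = 16.  σ(𝒢) = { ∅, {p}, {s}, {t}, {p,s}, {p,t}, {q,r}, {s,t}, {p,q,r}, {p,s,t}, {q,r,s}, {q,r,t}, {p,q,r,s}, {p,q,r,t}, {q,r,s,t}, X }

Derivation:
Take S₀ = 𝒢 ∪ {∅, X} = { ∅, {p,q,r}, {q,r,t}, X }.
Round 1 (3 new):
  {p,s}  = ᶜ of {q,r,t}
  {s,t}  = ᶜ of {p,q,r}
  {p,q,r,t}  = {p,q,r} ∪ {q,r,t}
  |family| = 7
Round 2: +4 →
  {s}  = ᶜ of {p,q,r,t}
  {p,s,t}  = {s,t} ∪ {p,s}
  {p,q,r,s}  = {p,q,r} ∪ {p,s}
  {q,r,s,t}  = {s,t} ∪ {q,r,t}
  |family| = 11
Round 3: 3 new —
  {p}  = ᶜ of {q,r,s,t}
  {t}  = ᶜ of {p,q,r,s}
  {q,r}  = ᶜ of {p,s,t}
  |family| = 14
Round 4 (2 new):
  {p,t}  = {t} ∪ {p}
  {q,r,s}  = {q,r} ∪ {s}
  |family| = 16
After Round 5 the family is unchanged; done.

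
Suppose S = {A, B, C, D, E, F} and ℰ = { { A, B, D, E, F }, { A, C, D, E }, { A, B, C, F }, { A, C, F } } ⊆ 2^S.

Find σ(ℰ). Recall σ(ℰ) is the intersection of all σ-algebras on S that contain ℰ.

σ(ℰ) = { {}, { A }, { B }, { C }, { F }, { A, B }, { A, C }, { A, F }, { B, C }, { B, F }, { C, F }, { D, E }, { A, B, C }, { A, B, F }, { A, C, F }, { A, D, E }, { B, C, F }, { B, D, E }, { C, D, E }, { D, E, F }, { A, B, C, F }, { A, B, D, E }, { A, C, D, E }, { A, D, E, F }, { B, C, D, E }, { B, D, E, F }, { C, D, E, F }, { A, B, C, D, E }, { A, B, D, E, F }, { A, C, D, E, F }, { B, C, D, E, F }, S }

Working:
Begin from { {}, { A, C, F }, { A, B, C, F }, { A, C, D, E }, { A, B, D, E, F }, S } (that is, ℰ plus ∅ and S).
Step 1 (5 new):
  { C }  = { A, B, D, E, F }ᶜ
  { B, F }  = { A, C, D, E }ᶜ
  { D, E }  = { A, B, C, F }ᶜ
  { B, D, E }  = { A, C, F }ᶜ
  { A, C, D, E, F }  = { A, C, D, E } ∪ { A, C, F }
  |family| = 11
Step 2 (6 new):
  { B }  = { A, C, D, E, F }ᶜ
  { B, C, F }  = { B, F } ∪ { C }
  { C, D, E }  = { D, E } ∪ { C }
  { B, C, D, E }  = { C } ∪ { B, D, E }
  { B, D, E, F }  = { B, F } ∪ { D, E }
  { A, B, C, D, E }  = { A, C, D, E } ∪ { B, D, E }
  |family| = 17
Step 3 adds 7:
  { F }  = { A, B, C, D, E }ᶜ
  { A, C }  = { B, D, E, F }ᶜ
  { A, F }  = { B, C, D, E }ᶜ
  { B, C }  = { C } ∪ { B }
  { A, B, F }  = { C, D, E }ᶜ
  { A, D, E }  = { B, C, F }ᶜ
  { B, C, D, E, F }  = { D, E } ∪ { B, C, F }
  |family| = 24
Step 4 (7 new):
  { A }  = { B, C, D, E, F }ᶜ
  { C, F }  = { F } ∪ { C }
  { A, B, C }  = { B } ∪ { A, C }
  { D, E, F }  = { F } ∪ { D, E }
  { A, B, D, E }  = { A, D, E } ∪ { B }
  { A, D, E, F }  = { B, C }ᶜ
  { C, D, E, F }  = { C, D, E } ∪ { F }
  |family| = 31
Step 5. New:
  { A, B }  = { C, D, E, F }ᶜ
  |family| = 32
After Step 6 the family is unchanged; done.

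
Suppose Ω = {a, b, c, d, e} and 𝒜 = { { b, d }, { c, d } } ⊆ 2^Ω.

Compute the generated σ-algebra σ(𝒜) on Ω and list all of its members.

|σ(𝒜)| = 16.  σ(𝒜) = { ∅, { b }, { c }, { d }, { a, e }, { b, c }, { b, d }, { c, d }, { a, b, e }, { a, c, e }, { a, d, e }, { b, c, d }, { a, b, c, e }, { a, b, d, e }, { a, c, d, e }, Ω }

Derivation:
Initial family (4 sets): { ∅, { b, d }, { c, d }, Ω }.
Round 1. New:
  { a, b, e }  = ᶜ of { c, d }
  { a, c, e }  = ᶜ of { b, d }
  { b, c, d }  = { b, d } ∪ { c, d }
Round 2. New:
  { a, e }  = ᶜ of { b, c, d }
  { a, b, c, e }  = { a, b, e } ∪ { a, c, e }
  { a, b, d, e }  = { a, b, e } ∪ { b, d }
  { a, c, d, e }  = { c, d } ∪ { a, c, e }
Round 3: +3 →
  { b }  = ᶜ of { a, c, d, e }
  { c }  = ᶜ of { a, b, d, e }
  { d }  = ᶜ of { a, b, c, e }
Round 4 adds 2:
  { b, c }  = { c } ∪ { b }
  { a, d, e }  = { a, e } ∪ { d }
Round 5: already closed under ᶜ and ∪.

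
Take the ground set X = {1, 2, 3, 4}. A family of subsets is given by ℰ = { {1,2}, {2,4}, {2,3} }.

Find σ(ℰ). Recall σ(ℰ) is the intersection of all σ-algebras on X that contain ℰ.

Start: ℰ ∪ {∅, X} = { {}, {1,2}, {2,3}, {2,4}, X }.
Pass 1 (6 new):
  {1,3}  = ᶜ of {2,4}
  {1,4}  = ᶜ of {2,3}
  {3,4}  = ᶜ of {1,2}
  {1,2,3}  = {2,3} ∪ {1,2}
  {1,2,4}  = {1,2} ∪ {2,4}
  {2,3,4}  = {2,3} ∪ {2,4}
  — 11 sets.
Pass 2: 4 new —
  {1}  = ᶜ of {2,3,4}
  {3}  = ᶜ of {1,2,4}
  {4}  = ᶜ of {1,2,3}
  {1,3,4}  = {3,4} ∪ {1,4}
  — 15 sets.
Pass 3 adds 1:
  {2}  = ᶜ of {1,3,4}
  — 16 sets.
Pass 4: stable.

σ(ℰ) = { {}, {1}, {2}, {3}, {4}, {1,2}, {1,3}, {1,4}, {2,3}, {2,4}, {3,4}, {1,2,3}, {1,2,4}, {1,3,4}, {2,3,4}, X }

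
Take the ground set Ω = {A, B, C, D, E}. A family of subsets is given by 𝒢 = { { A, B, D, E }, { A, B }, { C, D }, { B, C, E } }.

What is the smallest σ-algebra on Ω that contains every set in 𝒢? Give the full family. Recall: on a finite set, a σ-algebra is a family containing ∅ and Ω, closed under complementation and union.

Initial family (6 sets): { ∅, { A, B }, { C, D }, { B, C, E }, { A, B, D, E }, Ω }.
Pass 1: +7 →
  { C }  = complement { A, B, D, E }
  { A, D }  = complement { B, C, E }
  { A, B, E }  = complement { C, D }
  { C, D, E }  = complement { A, B }
  { A, B, C, D }  = { C, D } ∪ { A, B }
  { A, B, C, E }  = { B, C, E } ∪ { A, B }
  { B, C, D, E }  = { C, D } ∪ { B, C, E }
Pass 2: +7 →
  { A }  = complement { B, C, D, E }
  { D }  = complement { A, B, C, E }
  { E }  = complement { A, B, C, D }
  { A, B, C }  = { A, B } ∪ { C }
  { A, B, D }  = { A, B } ∪ { A, D }
  { A, C, D }  = { C, D } ∪ { A, D }
  { A, C, D, E }  = { C, D, E } ∪ { A, D }
Pass 3 adds 7:
  { B }  = complement { A, C, D, E }
  { A, C }  = { C } ∪ { A }
  { A, E }  = { E } ∪ { A }
  { B, E }  = complement { A, C, D }
  { C, E }  = complement { A, B, D }
  { D, E }  = complement { A, B, C }
  { A, D, E }  = { A, D } ∪ { E }
Pass 4. New:
  { B, C }  = complement { A, D, E }
  { B, D }  = { B } ∪ { D }
  { A, C, E }  = { E } ∪ { A, C }
  { B, C, D }  = complement { A, E }
  { B, D, E }  = complement { A, C }
Pass 5 adds nothing — fixpoint reached.

Hence σ(𝒢) has 32 members: { ∅, { A }, { B }, { C }, { D }, { E }, { A, B }, { A, C }, { A, D }, { A, E }, { B, C }, { B, D }, { B, E }, { C, D }, { C, E }, { D, E }, { A, B, C }, { A, B, D }, { A, B, E }, { A, C, D }, { A, C, E }, { A, D, E }, { B, C, D }, { B, C, E }, { B, D, E }, { C, D, E }, { A, B, C, D }, { A, B, C, E }, { A, B, D, E }, { A, C, D, E }, { B, C, D, E }, Ω }.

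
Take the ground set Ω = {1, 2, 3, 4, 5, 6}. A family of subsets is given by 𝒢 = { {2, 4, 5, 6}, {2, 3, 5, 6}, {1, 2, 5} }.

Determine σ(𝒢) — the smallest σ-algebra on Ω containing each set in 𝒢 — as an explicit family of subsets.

σ(𝒢) = { {}, {1}, {3}, {4}, {6}, {1, 3}, {1, 4}, {1, 6}, {2, 5}, {3, 4}, {3, 6}, {4, 6}, {1, 2, 5}, {1, 3, 4}, {1, 3, 6}, {1, 4, 6}, {2, 3, 5}, {2, 4, 5}, {2, 5, 6}, {3, 4, 6}, {1, 2, 3, 5}, {1, 2, 4, 5}, {1, 2, 5, 6}, {1, 3, 4, 6}, {2, 3, 4, 5}, {2, 3, 5, 6}, {2, 4, 5, 6}, {1, 2, 3, 4, 5}, {1, 2, 3, 5, 6}, {1, 2, 4, 5, 6}, {2, 3, 4, 5, 6}, Ω }

Derivation:
Initial family (5 sets): { {}, {1, 2, 5}, {2, 3, 5, 6}, {2, 4, 5, 6}, Ω }.
Pass 1 adds 6:
  {1, 3}  = Ω∖{2, 4, 5, 6}
  {1, 4}  = Ω∖{2, 3, 5, 6}
  {3, 4, 6}  = Ω∖{1, 2, 5}
  {1, 2, 3, 5, 6}  = {1, 2, 5} ∪ {2, 3, 5, 6}
  {1, 2, 4, 5, 6}  = {1, 2, 5} ∪ {2, 4, 5, 6}
  {2, 3, 4, 5, 6}  = {2, 4, 5, 6} ∪ {2, 3, 5, 6}
  (now 11)
Pass 2 (7 new):
  {1}  = Ω∖{2, 3, 4, 5, 6}
  {3}  = Ω∖{1, 2, 4, 5, 6}
  {4}  = Ω∖{1, 2, 3, 5, 6}
  {1, 3, 4}  = {1, 4} ∪ {1, 3}
  {1, 2, 3, 5}  = {1, 2, 5} ∪ {1, 3}
  {1, 2, 4, 5}  = {1, 2, 5} ∪ {1, 4}
  {1, 3, 4, 6}  = {1, 4} ∪ {3, 4, 6}
  (now 18)
Pass 3 (6 new):
  {2, 5}  = Ω∖{1, 3, 4, 6}
  {3, 4}  = {3} ∪ {4}
  {3, 6}  = Ω∖{1, 2, 4, 5}
  {4, 6}  = Ω∖{1, 2, 3, 5}
  {2, 5, 6}  = Ω∖{1, 3, 4}
  {1, 2, 3, 4, 5}  = {3} ∪ {1, 2, 4, 5}
  (now 24)
Pass 4. New:
  {6}  = Ω∖{1, 2, 3, 4, 5}
  {1, 3, 6}  = {1, 3} ∪ {3, 6}
  {1, 4, 6}  = {1, 4} ∪ {4, 6}
  {2, 3, 5}  = {2, 5} ∪ {3}
  {2, 4, 5}  = {2, 5} ∪ {4}
  {1, 2, 5, 6}  = Ω∖{3, 4}
  {2, 3, 4, 5}  = {2, 5} ∪ {3, 4}
  (now 31)
Pass 5: 1 new —
  {1, 6}  = Ω∖{2, 3, 4, 5}
  (now 32)
Pass 6: closed — nothing new.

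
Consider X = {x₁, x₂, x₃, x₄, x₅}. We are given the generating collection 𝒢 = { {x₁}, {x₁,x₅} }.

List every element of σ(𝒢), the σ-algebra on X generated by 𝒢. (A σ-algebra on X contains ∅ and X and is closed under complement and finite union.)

Initial family (4 sets): { {}, {x₁}, {x₁,x₅}, X }.
Round 1. New:
  {x₂,x₃,x₄}  = X∖{x₁,x₅}
  {x₂,x₃,x₄,x₅}  = X∖{x₁}
Round 2: +1 →
  {x₁,x₂,x₃,x₄}  = {x₂,x₃,x₄} ∪ {x₁}
Round 3. New:
  {x₅}  = X∖{x₁,x₂,x₃,x₄}
Round 4 adds nothing — fixpoint reached.

Therefore σ(𝒢) = { {}, {x₁}, {x₅}, {x₁,x₅}, {x₂,x₃,x₄}, {x₁,x₂,x₃,x₄}, {x₂,x₃,x₄,x₅}, X } (|σ(𝒢)| = 8).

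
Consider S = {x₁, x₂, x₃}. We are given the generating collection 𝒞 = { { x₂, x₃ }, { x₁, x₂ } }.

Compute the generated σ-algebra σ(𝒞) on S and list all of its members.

Initial family (4 sets): { ∅, { x₁, x₂ }, { x₂, x₃ }, S }.
Round 1: +2 →
  { x₁ }  = ᶜ of { x₂, x₃ }
  { x₃ }  = ᶜ of { x₁, x₂ }
  |family| = 6
Round 2. New:
  { x₁, x₃ }  = { x₃ } ∪ { x₁ }
  |family| = 7
Round 3. New:
  { x₂ }  = ᶜ of { x₁, x₃ }
  |family| = 8
Round 4 adds nothing — fixpoint reached.

σ(𝒞) = { ∅, { x₁ }, { x₂ }, { x₃ }, { x₁, x₂ }, { x₁, x₃ }, { x₂, x₃ }, S }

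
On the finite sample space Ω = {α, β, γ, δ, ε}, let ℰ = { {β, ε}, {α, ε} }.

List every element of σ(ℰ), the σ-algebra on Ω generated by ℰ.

Start: ℰ ∪ {∅, Ω} = { {}, {α, ε}, {β, ε}, Ω }.
Step 1 (3 new):
  {α, β, ε}  = {β, ε} ∪ {α, ε}
  {α, γ, δ}  = complement {β, ε}
  {β, γ, δ}  = complement {α, ε}
  — 7 sets.
Step 2 (4 new):
  {γ, δ}  = complement {α, β, ε}
  {α, β, γ, δ}  = {α, γ, δ} ∪ {β, γ, δ}
  {α, γ, δ, ε}  = {α, γ, δ} ∪ {α, ε}
  {β, γ, δ, ε}  = {β, ε} ∪ {β, γ, δ}
  — 11 sets.
Step 3: 3 new —
  {α}  = complement {β, γ, δ, ε}
  {β}  = complement {α, γ, δ, ε}
  {ε}  = complement {α, β, γ, δ}
  — 14 sets.
Step 4. New:
  {α, β}  = {β} ∪ {α}
  {γ, δ, ε}  = {γ, δ} ∪ {ε}
  — 16 sets.
Step 5: no new sets; the family is a σ-algebra.

Therefore σ(ℰ) = { {}, {α}, {β}, {ε}, {α, β}, {α, ε}, {β, ε}, {γ, δ}, {α, β, ε}, {α, γ, δ}, {β, γ, δ}, {γ, δ, ε}, {α, β, γ, δ}, {α, γ, δ, ε}, {β, γ, δ, ε}, Ω } (|σ(ℰ)| = 16).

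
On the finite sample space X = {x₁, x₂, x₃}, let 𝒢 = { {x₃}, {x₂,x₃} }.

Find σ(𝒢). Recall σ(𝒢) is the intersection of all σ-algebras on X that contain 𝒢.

σ(𝒢) = { {}, {x₁}, {x₂}, {x₃}, {x₁,x₂}, {x₁,x₃}, {x₂,x₃}, X }

Check:
Take S₀ = 𝒢 ∪ {∅, X} = { {}, {x₃}, {x₂,x₃}, X }.
Round 1: 2 new —
  {x₁}  = X∖{x₂,x₃}
  {x₁,x₂}  = X∖{x₃}
  — 6 sets.
Round 2 adds 1:
  {x₁,x₃}  = {x₃} ∪ {x₁}
  — 7 sets.
Round 3: +1 →
  {x₂}  = X∖{x₁,x₃}
  — 8 sets.
After Round 4 the family is unchanged; done.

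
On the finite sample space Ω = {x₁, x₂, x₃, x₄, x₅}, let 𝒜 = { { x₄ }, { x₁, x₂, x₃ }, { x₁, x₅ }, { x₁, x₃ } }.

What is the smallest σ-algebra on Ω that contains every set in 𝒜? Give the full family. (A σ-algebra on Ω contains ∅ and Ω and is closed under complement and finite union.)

σ(𝒜) = { ∅, { x₁ }, { x₂ }, { x₃ }, { x₄ }, { x₅ }, { x₁, x₂ }, { x₁, x₃ }, { x₁, x₄ }, { x₁, x₅ }, { x₂, x₃ }, { x₂, x₄ }, { x₂, x₅ }, { x₃, x₄ }, { x₃, x₅ }, { x₄, x₅ }, { x₁, x₂, x₃ }, { x₁, x₂, x₄ }, { x₁, x₂, x₅ }, { x₁, x₃, x₄ }, { x₁, x₃, x₅ }, { x₁, x₄, x₅ }, { x₂, x₃, x₄ }, { x₂, x₃, x₅ }, { x₂, x₄, x₅ }, { x₃, x₄, x₅ }, { x₁, x₂, x₃, x₄ }, { x₁, x₂, x₃, x₅ }, { x₁, x₂, x₄, x₅ }, { x₁, x₃, x₄, x₅ }, { x₂, x₃, x₄, x₅ }, Ω }

Check:
Begin from { ∅, { x₄ }, { x₁, x₃ }, { x₁, x₅ }, { x₁, x₂, x₃ }, Ω } (that is, 𝒜 plus ∅ and Ω).
Step 1 (8 new):
  { x₄, x₅ }  = { x₁, x₂, x₃ }ᶜ
  { x₁, x₃, x₄ }  = { x₁, x₃ } ∪ { x₄ }
  { x₁, x₃, x₅ }  = { x₁, x₃ } ∪ { x₁, x₅ }
  { x₁, x₄, x₅ }  = { x₁, x₅ } ∪ { x₄ }
  { x₂, x₃, x₄ }  = { x₁, x₅ }ᶜ
  { x₂, x₄, x₅ }  = { x₁, x₃ }ᶜ
  { x₁, x₂, x₃, x₄ }  = { x₁, x₂, x₃ } ∪ { x₄ }
  { x₁, x₂, x₃, x₅ }  = { x₄ }ᶜ
Step 2: 7 new —
  { x₅ }  = { x₁, x₂, x₃, x₄ }ᶜ
  { x₂, x₃ }  = { x₁, x₄, x₅ }ᶜ
  { x₂, x₄ }  = { x₁, x₃, x₅ }ᶜ
  { x₂, x₅ }  = { x₁, x₃, x₄ }ᶜ
  { x₁, x₂, x₄, x₅ }  = { x₁, x₄, x₅ } ∪ { x₂, x₄, x₅ }
  { x₁, x₃, x₄, x₅ }  = { x₁, x₄, x₅ } ∪ { x₁, x₃, x₅ }
  { x₂, x₃, x₄, x₅ }  = { x₂, x₃, x₄ } ∪ { x₄, x₅ }
Step 3. New:
  { x₁ }  = { x₂, x₃, x₄, x₅ }ᶜ
  { x₂ }  = { x₁, x₃, x₄, x₅ }ᶜ
  { x₃ }  = { x₁, x₂, x₄, x₅ }ᶜ
  { x₁, x₂, x₅ }  = { x₂, x₅ } ∪ { x₁, x₅ }
  { x₂, x₃, x₅ }  = { x₂, x₅ } ∪ { x₂, x₃ }
Step 4 (6 new):
  { x₁, x₂ }  = { x₂ } ∪ { x₁ }
  { x₁, x₄ }  = { x₂, x₃, x₅ }ᶜ
  { x₃, x₄ }  = { x₁, x₂, x₅ }ᶜ
  { x₃, x₅ }  = { x₅ } ∪ { x₃ }
  { x₁, x₂, x₄ }  = { x₂, x₄ } ∪ { x₁ }
  { x₃, x₄, x₅ }  = { x₄, x₅ } ∪ { x₃ }
After Step 5 the family is unchanged; done.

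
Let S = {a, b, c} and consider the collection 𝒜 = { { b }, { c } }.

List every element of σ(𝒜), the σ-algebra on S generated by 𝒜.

|σ(𝒜)| = 8.  σ(𝒜) = { {  }, { a }, { b }, { c }, { a, b }, { a, c }, { b, c }, S }

Trace:
Take S₀ = 𝒜 ∪ {∅, S} = { {  }, { b }, { c }, S }.
Round 1: +3 →
  { a, b }  = { c }ᶜ
  { a, c }  = { b }ᶜ
  { b, c }  = { c } ∪ { b }
  |family| = 7
Round 2 adds 1:
  { a }  = { b, c }ᶜ
  |family| = 8
After Round 3 the family is unchanged; done.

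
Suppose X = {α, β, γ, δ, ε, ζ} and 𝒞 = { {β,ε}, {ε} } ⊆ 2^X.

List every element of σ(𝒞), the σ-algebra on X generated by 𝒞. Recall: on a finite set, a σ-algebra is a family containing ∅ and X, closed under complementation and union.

Start: 𝒞 ∪ {∅, X} = { ∅, {ε}, {β,ε}, X }.
Pass 1: 2 new —
  {α,γ,δ,ζ}  = ᶜ of {β,ε}
  {α,β,γ,δ,ζ}  = ᶜ of {ε}
  (now 6)
Pass 2 adds 1:
  {α,γ,δ,ε,ζ}  = {α,γ,δ,ζ} ∪ {ε}
  (now 7)
Pass 3. New:
  {β}  = ᶜ of {α,γ,δ,ε,ζ}
  (now 8)
Pass 4 adds nothing — fixpoint reached.

σ(𝒞) = { ∅, {β}, {ε}, {β,ε}, {α,γ,δ,ζ}, {α,β,γ,δ,ζ}, {α,γ,δ,ε,ζ}, X }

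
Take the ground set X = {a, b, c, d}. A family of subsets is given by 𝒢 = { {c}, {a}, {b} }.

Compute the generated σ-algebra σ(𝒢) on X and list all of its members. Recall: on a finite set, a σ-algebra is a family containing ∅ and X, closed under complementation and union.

Initial family (5 sets): { ∅, {a}, {b}, {c}, X }.
Pass 1: 6 new —
  {a, b}  = {b} ∪ {a}
  {a, c}  = {c} ∪ {a}
  {b, c}  = {c} ∪ {b}
  {a, b, d}  = {c}ᶜ
  {a, c, d}  = {b}ᶜ
  {b, c, d}  = {a}ᶜ
  [11 total]
Pass 2: 4 new —
  {a, d}  = {b, c}ᶜ
  {b, d}  = {a, c}ᶜ
  {c, d}  = {a, b}ᶜ
  {a, b, c}  = {a, b} ∪ {c}
  [15 total]
Pass 3: +1 →
  {d}  = {a, b, c}ᶜ
  [16 total]
After Pass 4 the family is unchanged; done.

Therefore σ(𝒢) = { ∅, {a}, {b}, {c}, {d}, {a, b}, {a, c}, {a, d}, {b, c}, {b, d}, {c, d}, {a, b, c}, {a, b, d}, {a, c, d}, {b, c, d}, X } (|σ(𝒢)| = 16).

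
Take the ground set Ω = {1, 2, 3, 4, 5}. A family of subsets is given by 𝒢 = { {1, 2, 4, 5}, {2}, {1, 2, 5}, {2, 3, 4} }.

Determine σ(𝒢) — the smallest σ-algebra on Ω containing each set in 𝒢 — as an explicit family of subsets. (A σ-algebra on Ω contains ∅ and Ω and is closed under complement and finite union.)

Take S₀ = 𝒢 ∪ {∅, Ω} = { {}, {2}, {1, 2, 5}, {2, 3, 4}, {1, 2, 4, 5}, Ω }.
Iteration 1: 4 new —
  {3}  = Ω∖{1, 2, 4, 5}
  {1, 5}  = Ω∖{2, 3, 4}
  {3, 4}  = Ω∖{1, 2, 5}
  {1, 3, 4, 5}  = Ω∖{2}
  [10 total]
Iteration 2 (3 new):
  {2, 3}  = {2} ∪ {3}
  {1, 3, 5}  = {3} ∪ {1, 5}
  {1, 2, 3, 5}  = {3} ∪ {1, 2, 5}
  [13 total]
Iteration 3: 3 new —
  {4}  = Ω∖{1, 2, 3, 5}
  {2, 4}  = Ω∖{1, 3, 5}
  {1, 4, 5}  = Ω∖{2, 3}
  [16 total]
After Iteration 4 the family is unchanged; done.

|σ(𝒢)| = 16.  σ(𝒢) = { {}, {2}, {3}, {4}, {1, 5}, {2, 3}, {2, 4}, {3, 4}, {1, 2, 5}, {1, 3, 5}, {1, 4, 5}, {2, 3, 4}, {1, 2, 3, 5}, {1, 2, 4, 5}, {1, 3, 4, 5}, Ω }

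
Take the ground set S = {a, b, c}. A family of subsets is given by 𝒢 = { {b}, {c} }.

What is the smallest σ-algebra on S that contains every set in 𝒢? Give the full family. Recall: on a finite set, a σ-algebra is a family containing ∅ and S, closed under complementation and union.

Take S₀ = 𝒢 ∪ {∅, S} = { ∅, {b}, {c}, S }.
Pass 1 adds 3:
  {a,b}  = {c}ᶜ
  {a,c}  = {b}ᶜ
  {b,c}  = {c} ∪ {b}
  [7 total]
Pass 2. New:
  {a}  = {b,c}ᶜ
  [8 total]
Pass 3 adds nothing — fixpoint reached.

σ(𝒢) = { ∅, {a}, {b}, {c}, {a,b}, {a,c}, {b,c}, S }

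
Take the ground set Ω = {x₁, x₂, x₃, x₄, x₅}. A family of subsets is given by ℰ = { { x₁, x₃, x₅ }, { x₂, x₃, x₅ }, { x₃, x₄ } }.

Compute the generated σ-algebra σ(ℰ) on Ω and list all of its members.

Take S₀ = ℰ ∪ {∅, Ω} = { ∅, { x₃, x₄ }, { x₁, x₃, x₅ }, { x₂, x₃, x₅ }, Ω }.
Step 1 (6 new):
  { x₁, x₄ }  = complement { x₂, x₃, x₅ }
  { x₂, x₄ }  = complement { x₁, x₃, x₅ }
  { x₁, x₂, x₅ }  = complement { x₃, x₄ }
  { x₁, x₂, x₃, x₅ }  = { x₂, x₃, x₅ } ∪ { x₁, x₃, x₅ }
  { x₁, x₃, x₄, x₅ }  = { x₃, x₄ } ∪ { x₁, x₃, x₅ }
  { x₂, x₃, x₄, x₅ }  = { x₃, x₄ } ∪ { x₂, x₃, x₅ }
  [11 total]
Step 2: 7 new —
  { x₁ }  = complement { x₂, x₃, x₄, x₅ }
  { x₂ }  = complement { x₁, x₃, x₄, x₅ }
  { x₄ }  = complement { x₁, x₂, x₃, x₅ }
  { x₁, x₂, x₄ }  = { x₁, x₄ } ∪ { x₂, x₄ }
  { x₁, x₃, x₄ }  = { x₃, x₄ } ∪ { x₁, x₄ }
  { x₂, x₃, x₄ }  = { x₃, x₄ } ∪ { x₂, x₄ }
  { x₁, x₂, x₄, x₅ }  = { x₁, x₂, x₅ } ∪ { x₁, x₄ }
  [18 total]
Step 3 (6 new):
  { x₃ }  = complement { x₁, x₂, x₄, x₅ }
  { x₁, x₂ }  = { x₂ } ∪ { x₁ }
  { x₁, x₅ }  = complement { x₂, x₃, x₄ }
  { x₂, x₅ }  = complement { x₁, x₃, x₄ }
  { x₃, x₅ }  = complement { x₁, x₂, x₄ }
  { x₁, x₂, x₃, x₄ }  = { x₁, x₂, x₄ } ∪ { x₃, x₄ }
  [24 total]
Step 4: +7 →
  { x₅ }  = complement { x₁, x₂, x₃, x₄ }
  { x₁, x₃ }  = { x₃ } ∪ { x₁ }
  { x₂, x₃ }  = { x₂ } ∪ { x₃ }
  { x₁, x₂, x₃ }  = { x₁, x₂ } ∪ { x₃ }
  { x₁, x₄, x₅ }  = { x₁, x₄ } ∪ { x₁, x₅ }
  { x₂, x₄, x₅ }  = { x₂, x₅ } ∪ { x₄ }
  { x₃, x₄, x₅ }  = complement { x₁, x₂ }
  [31 total]
Step 5. New:
  { x₄, x₅ }  = complement { x₁, x₂, x₃ }
  [32 total]
Step 6: already closed under ᶜ and ∪.

Therefore σ(ℰ) = { ∅, { x₁ }, { x₂ }, { x₃ }, { x₄ }, { x₅ }, { x₁, x₂ }, { x₁, x₃ }, { x₁, x₄ }, { x₁, x₅ }, { x₂, x₃ }, { x₂, x₄ }, { x₂, x₅ }, { x₃, x₄ }, { x₃, x₅ }, { x₄, x₅ }, { x₁, x₂, x₃ }, { x₁, x₂, x₄ }, { x₁, x₂, x₅ }, { x₁, x₃, x₄ }, { x₁, x₃, x₅ }, { x₁, x₄, x₅ }, { x₂, x₃, x₄ }, { x₂, x₃, x₅ }, { x₂, x₄, x₅ }, { x₃, x₄, x₅ }, { x₁, x₂, x₃, x₄ }, { x₁, x₂, x₃, x₅ }, { x₁, x₂, x₄, x₅ }, { x₁, x₃, x₄, x₅ }, { x₂, x₃, x₄, x₅ }, Ω } (|σ(ℰ)| = 32).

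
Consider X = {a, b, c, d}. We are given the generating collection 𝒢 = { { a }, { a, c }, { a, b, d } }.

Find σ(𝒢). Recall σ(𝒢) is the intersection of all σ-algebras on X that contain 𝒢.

Seed the family with 𝒢 together with ∅ and X: { {}, { a }, { a, c }, { a, b, d }, X }.
Pass 1: 3 new —
  { c }  = X∖{ a, b, d }
  { b, d }  = X∖{ a, c }
  { b, c, d }  = X∖{ a }
  [8 total]
Pass 2: closed — nothing new.

Hence σ(𝒢) has 8 members: { {}, { a }, { c }, { a, c }, { b, d }, { a, b, d }, { b, c, d }, X }.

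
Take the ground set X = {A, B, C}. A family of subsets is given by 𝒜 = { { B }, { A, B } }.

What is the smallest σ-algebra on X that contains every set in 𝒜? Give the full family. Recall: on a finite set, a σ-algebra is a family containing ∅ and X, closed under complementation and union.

Begin from { ∅, { B }, { A, B }, X } (that is, 𝒜 plus ∅ and X).
Round 1: 2 new —
  { C }  = ᶜ of { A, B }
  { A, C }  = ᶜ of { B }
  [6 total]
Round 2. New:
  { B, C }  = { C } ∪ { B }
  [7 total]
Round 3 adds 1:
  { A }  = ᶜ of { B, C }
  [8 total]
Round 4 adds nothing — fixpoint reached.

|σ(𝒜)| = 8.  σ(𝒜) = { ∅, { A }, { B }, { C }, { A, B }, { A, C }, { B, C }, X }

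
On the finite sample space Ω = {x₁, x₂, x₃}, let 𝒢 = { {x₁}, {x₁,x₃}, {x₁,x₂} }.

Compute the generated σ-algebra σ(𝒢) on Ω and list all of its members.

σ(𝒢) (8 sets): { {}, {x₁}, {x₂}, {x₃}, {x₁,x₂}, {x₁,x₃}, {x₂,x₃}, Ω }

Trace:
Start: 𝒢 ∪ {∅, Ω} = { {}, {x₁}, {x₁,x₂}, {x₁,x₃}, Ω }.
Iteration 1. New:
  {x₂}  = ᶜ of {x₁,x₃}
  {x₃}  = ᶜ of {x₁,x₂}
  {x₂,x₃}  = ᶜ of {x₁}
  [8 total]
Iteration 2: already closed under ᶜ and ∪.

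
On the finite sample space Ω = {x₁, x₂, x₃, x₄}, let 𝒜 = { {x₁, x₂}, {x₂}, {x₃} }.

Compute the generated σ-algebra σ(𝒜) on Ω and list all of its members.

Take S₀ = 𝒜 ∪ {∅, Ω} = { ∅, {x₂}, {x₃}, {x₁, x₂}, Ω }.
Pass 1: 5 new —
  {x₂, x₃}  = {x₃} ∪ {x₂}
  {x₃, x₄}  = {x₁, x₂}ᶜ
  {x₁, x₂, x₃}  = {x₃} ∪ {x₁, x₂}
  {x₁, x₂, x₄}  = {x₃}ᶜ
  {x₁, x₃, x₄}  = {x₂}ᶜ
  — 10 sets.
Pass 2: 3 new —
  {x₄}  = {x₁, x₂, x₃}ᶜ
  {x₁, x₄}  = {x₂, x₃}ᶜ
  {x₂, x₃, x₄}  = {x₃, x₄} ∪ {x₂}
  — 13 sets.
Pass 3. New:
  {x₁}  = {x₂, x₃, x₄}ᶜ
  {x₂, x₄}  = {x₄} ∪ {x₂}
  — 15 sets.
Pass 4. New:
  {x₁, x₃}  = {x₂, x₄}ᶜ
  — 16 sets.
Pass 5: no new sets; the family is a σ-algebra.

Hence σ(𝒜) has 16 members: { ∅, {x₁}, {x₂}, {x₃}, {x₄}, {x₁, x₂}, {x₁, x₃}, {x₁, x₄}, {x₂, x₃}, {x₂, x₄}, {x₃, x₄}, {x₁, x₂, x₃}, {x₁, x₂, x₄}, {x₁, x₃, x₄}, {x₂, x₃, x₄}, Ω }.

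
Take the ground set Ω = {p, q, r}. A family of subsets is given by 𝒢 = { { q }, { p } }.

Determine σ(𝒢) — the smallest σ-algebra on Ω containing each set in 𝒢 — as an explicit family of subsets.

Take S₀ = 𝒢 ∪ {∅, Ω} = { {  }, { p }, { q }, Ω }.
Iteration 1: +3 →
  { p, q }  = { q } ∪ { p }
  { p, r }  = Ω∖{ q }
  { q, r }  = Ω∖{ p }
  — 7 sets.
Iteration 2. New:
  { r }  = Ω∖{ p, q }
  — 8 sets.
Iteration 3: already closed under ᶜ and ∪.

Hence σ(𝒢) has 8 members: { {  }, { p }, { q }, { r }, { p, q }, { p, r }, { q, r }, Ω }.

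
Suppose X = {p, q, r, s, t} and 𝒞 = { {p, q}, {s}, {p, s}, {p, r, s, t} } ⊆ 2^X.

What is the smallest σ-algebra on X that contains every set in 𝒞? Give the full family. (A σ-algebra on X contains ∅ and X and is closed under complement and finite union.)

Begin from { ∅, {s}, {p, q}, {p, s}, {p, r, s, t}, X } (that is, 𝒞 plus ∅ and X).
Round 1: +5 →
  {q}  = X∖{p, r, s, t}
  {p, q, s}  = {p, s} ∪ {p, q}
  {q, r, t}  = X∖{p, s}
  {r, s, t}  = X∖{p, q}
  {p, q, r, t}  = X∖{s}
Round 2: +3 →
  {q, s}  = {q} ∪ {s}
  {r, t}  = X∖{p, q, s}
  {q, r, s, t}  = {r, s, t} ∪ {q}
Round 3 adds 2:
  {p}  = X∖{q, r, s, t}
  {p, r, t}  = X∖{q, s}
Round 4: no new sets; the family is a σ-algebra.

|σ(𝒞)| = 16.  σ(𝒞) = { ∅, {p}, {q}, {s}, {p, q}, {p, s}, {q, s}, {r, t}, {p, q, s}, {p, r, t}, {q, r, t}, {r, s, t}, {p, q, r, t}, {p, r, s, t}, {q, r, s, t}, X }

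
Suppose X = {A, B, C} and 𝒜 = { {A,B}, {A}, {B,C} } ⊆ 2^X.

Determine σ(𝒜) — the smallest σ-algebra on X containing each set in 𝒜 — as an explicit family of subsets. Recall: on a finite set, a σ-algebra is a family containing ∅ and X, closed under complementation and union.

Initial family (5 sets): { ∅, {A}, {A,B}, {B,C}, X }.
Pass 1 (1 new):
  {C}  = X∖{A,B}
  |family| = 6
Pass 2. New:
  {A,C}  = {C} ∪ {A}
  |family| = 7
Pass 3: +1 →
  {B}  = X∖{A,C}
  |family| = 8
Pass 4: closed — nothing new.

σ(𝒜) = { ∅, {A}, {B}, {C}, {A,B}, {A,C}, {B,C}, X }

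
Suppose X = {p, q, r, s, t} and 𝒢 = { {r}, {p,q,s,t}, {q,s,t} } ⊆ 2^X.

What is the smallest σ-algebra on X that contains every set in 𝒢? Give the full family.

Begin from { {}, {r}, {q,s,t}, {p,q,s,t}, X } (that is, 𝒢 plus ∅ and X).
Pass 1: 2 new —
  {p,r}  = complement {q,s,t}
  {q,r,s,t}  = {r} ∪ {q,s,t}
  |family| = 7
Pass 2. New:
  {p}  = complement {q,r,s,t}
  |family| = 8
Pass 3: no new sets; the family is a σ-algebra.

|σ(𝒢)| = 8.  σ(𝒢) = { {}, {p}, {r}, {p,r}, {q,s,t}, {p,q,s,t}, {q,r,s,t}, X }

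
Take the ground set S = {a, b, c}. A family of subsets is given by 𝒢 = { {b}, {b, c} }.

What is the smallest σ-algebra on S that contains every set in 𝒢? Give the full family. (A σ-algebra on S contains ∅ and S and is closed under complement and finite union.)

Answer: σ(𝒢) = { ∅, {a}, {b}, {c}, {a, b}, {a, c}, {b, c}, S }

Trace:
Begin from { ∅, {b}, {b, c}, S } (that is, 𝒢 plus ∅ and S).
Round 1 adds 2:
  {a}  = S∖{b, c}
  {a, c}  = S∖{b}
  [6 total]
Round 2 (1 new):
  {a, b}  = {b} ∪ {a}
  [7 total]
Round 3: +1 →
  {c}  = S∖{a, b}
  [8 total]
Round 4 adds nothing — fixpoint reached.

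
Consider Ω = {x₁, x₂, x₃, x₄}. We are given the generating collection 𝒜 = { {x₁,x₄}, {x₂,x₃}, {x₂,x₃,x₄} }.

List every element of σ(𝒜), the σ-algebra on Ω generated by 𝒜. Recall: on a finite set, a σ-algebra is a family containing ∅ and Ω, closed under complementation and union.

σ(𝒜) (8 sets): { {}, {x₁}, {x₄}, {x₁,x₄}, {x₂,x₃}, {x₁,x₂,x₃}, {x₂,x₃,x₄}, Ω }

Working:
Take S₀ = 𝒜 ∪ {∅, Ω} = { {}, {x₁,x₄}, {x₂,x₃}, {x₂,x₃,x₄}, Ω }.
Round 1. New:
  {x₁}  = ᶜ of {x₂,x₃,x₄}
Round 2. New:
  {x₁,x₂,x₃}  = {x₂,x₃} ∪ {x₁}
Round 3. New:
  {x₄}  = ᶜ of {x₁,x₂,x₃}
Round 4: already closed under ᶜ and ∪.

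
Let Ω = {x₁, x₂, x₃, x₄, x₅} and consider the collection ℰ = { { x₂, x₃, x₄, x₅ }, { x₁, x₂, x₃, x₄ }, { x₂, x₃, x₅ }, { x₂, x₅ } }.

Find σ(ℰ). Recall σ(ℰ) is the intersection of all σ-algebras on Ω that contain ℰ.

Start: ℰ ∪ {∅, Ω} = { {  }, { x₂, x₅ }, { x₂, x₃, x₅ }, { x₁, x₂, x₃, x₄ }, { x₂, x₃, x₄, x₅ }, Ω }.
Round 1: 4 new —
  { x₁ }  = Ω∖{ x₂, x₃, x₄, x₅ }
  { x₅ }  = Ω∖{ x₁, x₂, x₃, x₄ }
  { x₁, x₄ }  = Ω∖{ x₂, x₃, x₅ }
  { x₁, x₃, x₄ }  = Ω∖{ x₂, x₅ }
Round 2. New:
  { x₁, x₅ }  = { x₅ } ∪ { x₁ }
  { x₁, x₂, x₅ }  = { x₂, x₅ } ∪ { x₁ }
  { x₁, x₄, x₅ }  = { x₅ } ∪ { x₁, x₄ }
  { x₁, x₂, x₃, x₅ }  = { x₂, x₃, x₅ } ∪ { x₁ }
  { x₁, x₂, x₄, x₅ }  = { x₂, x₅ } ∪ { x₁, x₄ }
  { x₁, x₃, x₄, x₅ }  = { x₅ } ∪ { x₁, x₃, x₄ }
Round 3 adds 6:
  { x₂ }  = Ω∖{ x₁, x₃, x₄, x₅ }
  { x₃ }  = Ω∖{ x₁, x₂, x₄, x₅ }
  { x₄ }  = Ω∖{ x₁, x₂, x₃, x₅ }
  { x₂, x₃ }  = Ω∖{ x₁, x₄, x₅ }
  { x₃, x₄ }  = Ω∖{ x₁, x₂, x₅ }
  { x₂, x₃, x₄ }  = Ω∖{ x₁, x₅ }
Round 4 (10 new):
  { x₁, x₂ }  = { x₂ } ∪ { x₁ }
  { x₁, x₃ }  = { x₃ } ∪ { x₁ }
  { x₂, x₄ }  = { x₂ } ∪ { x₄ }
  { x₃, x₅ }  = { x₅ } ∪ { x₃ }
  { x₄, x₅ }  = { x₅ } ∪ { x₄ }
  { x₁, x₂, x₃ }  = { x₂, x₃ } ∪ { x₁ }
  { x₁, x₂, x₄ }  = { x₂ } ∪ { x₁, x₄ }
  { x₁, x₃, x₅ }  = { x₃ } ∪ { x₁, x₅ }
  { x₂, x₄, x₅ }  = { x₂, x₅ } ∪ { x₄ }
  { x₃, x₄, x₅ }  = { x₃, x₄ } ∪ { x₅ }
After Round 5 the family is unchanged; done.

σ(ℰ) = { {  }, { x₁ }, { x₂ }, { x₃ }, { x₄ }, { x₅ }, { x₁, x₂ }, { x₁, x₃ }, { x₁, x₄ }, { x₁, x₅ }, { x₂, x₃ }, { x₂, x₄ }, { x₂, x₅ }, { x₃, x₄ }, { x₃, x₅ }, { x₄, x₅ }, { x₁, x₂, x₃ }, { x₁, x₂, x₄ }, { x₁, x₂, x₅ }, { x₁, x₃, x₄ }, { x₁, x₃, x₅ }, { x₁, x₄, x₅ }, { x₂, x₃, x₄ }, { x₂, x₃, x₅ }, { x₂, x₄, x₅ }, { x₃, x₄, x₅ }, { x₁, x₂, x₃, x₄ }, { x₁, x₂, x₃, x₅ }, { x₁, x₂, x₄, x₅ }, { x₁, x₃, x₄, x₅ }, { x₂, x₃, x₄, x₅ }, Ω }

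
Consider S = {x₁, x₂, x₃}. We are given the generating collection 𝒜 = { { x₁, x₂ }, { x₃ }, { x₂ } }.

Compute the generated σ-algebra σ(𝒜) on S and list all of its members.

Take S₀ = 𝒜 ∪ {∅, S} = { {  }, { x₂ }, { x₃ }, { x₁, x₂ }, S }.
Pass 1 adds 2:
  { x₁, x₃ }  = ᶜ of { x₂ }
  { x₂, x₃ }  = { x₃ } ∪ { x₂ }
Pass 2: 1 new —
  { x₁ }  = ᶜ of { x₂, x₃ }
Pass 3 adds nothing — fixpoint reached.

|σ(𝒜)| = 8.  σ(𝒜) = { {  }, { x₁ }, { x₂ }, { x₃ }, { x₁, x₂ }, { x₁, x₃ }, { x₂, x₃ }, S }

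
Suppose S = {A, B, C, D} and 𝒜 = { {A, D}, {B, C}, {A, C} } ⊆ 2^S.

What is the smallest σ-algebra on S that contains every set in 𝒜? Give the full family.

Begin from { {}, {A, C}, {A, D}, {B, C}, S } (that is, 𝒜 plus ∅ and S).
Iteration 1: 3 new —
  {B, D}  = {A, C}ᶜ
  {A, B, C}  = {B, C} ∪ {A, C}
  {A, C, D}  = {A, D} ∪ {A, C}
  [8 total]
Iteration 2. New:
  {B}  = {A, C, D}ᶜ
  {D}  = {A, B, C}ᶜ
  {A, B, D}  = {A, D} ∪ {B, D}
  {B, C, D}  = {B, C} ∪ {B, D}
  [12 total]
Iteration 3 adds 2:
  {A}  = {B, C, D}ᶜ
  {C}  = {A, B, D}ᶜ
  [14 total]
Iteration 4 adds 2:
  {A, B}  = {B} ∪ {A}
  {C, D}  = {C} ∪ {D}
  [16 total]
Iteration 5: closed — nothing new.

σ(𝒜) = { {}, {A}, {B}, {C}, {D}, {A, B}, {A, C}, {A, D}, {B, C}, {B, D}, {C, D}, {A, B, C}, {A, B, D}, {A, C, D}, {B, C, D}, S }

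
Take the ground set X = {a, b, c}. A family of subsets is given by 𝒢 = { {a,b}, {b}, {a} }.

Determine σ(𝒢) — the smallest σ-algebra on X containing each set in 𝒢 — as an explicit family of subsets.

Answer: σ(𝒢) = { {}, {a}, {b}, {c}, {a,b}, {a,c}, {b,c}, X }

Check:
Start: 𝒢 ∪ {∅, X} = { {}, {a}, {b}, {a,b}, X }.
Pass 1: 3 new —
  {c}  = X∖{a,b}
  {a,c}  = X∖{b}
  {b,c}  = X∖{a}
  — 8 sets.
Pass 2: already closed under ᶜ and ∪.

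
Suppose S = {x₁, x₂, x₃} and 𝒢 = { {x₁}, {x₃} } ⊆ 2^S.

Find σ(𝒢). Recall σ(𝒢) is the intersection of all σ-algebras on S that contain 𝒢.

Answer: σ(𝒢) = { ∅, {x₁}, {x₂}, {x₃}, {x₁, x₂}, {x₁, x₃}, {x₂, x₃}, S }

Trace:
Begin from { ∅, {x₁}, {x₃}, S } (that is, 𝒢 plus ∅ and S).
Iteration 1: +3 →
  {x₁, x₂}  = {x₃}ᶜ
  {x₁, x₃}  = {x₃} ∪ {x₁}
  {x₂, x₃}  = {x₁}ᶜ
  [7 total]
Iteration 2 (1 new):
  {x₂}  = {x₁, x₃}ᶜ
  [8 total]
Iteration 3 adds nothing — fixpoint reached.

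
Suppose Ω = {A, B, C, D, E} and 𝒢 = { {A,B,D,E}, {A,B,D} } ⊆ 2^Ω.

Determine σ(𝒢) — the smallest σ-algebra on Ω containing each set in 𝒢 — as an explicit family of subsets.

|σ(𝒢)| = 8.  σ(𝒢) = { ∅, {C}, {E}, {C,E}, {A,B,D}, {A,B,C,D}, {A,B,D,E}, Ω }

Trace:
Take S₀ = 𝒢 ∪ {∅, Ω} = { ∅, {A,B,D}, {A,B,D,E}, Ω }.
Round 1: 2 new —
  {C}  = ᶜ of {A,B,D,E}
  {C,E}  = ᶜ of {A,B,D}
  |family| = 6
Round 2 adds 1:
  {A,B,C,D}  = {C} ∪ {A,B,D}
  |family| = 7
Round 3 (1 new):
  {E}  = ᶜ of {A,B,C,D}
  |family| = 8
Round 4: already closed under ᶜ and ∪.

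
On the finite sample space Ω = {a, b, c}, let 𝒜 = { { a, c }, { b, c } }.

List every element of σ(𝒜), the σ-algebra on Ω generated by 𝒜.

|σ(𝒜)| = 8.  σ(𝒜) = { ∅, { a }, { b }, { c }, { a, b }, { a, c }, { b, c }, Ω }

Derivation:
Begin from { ∅, { a, c }, { b, c }, Ω } (that is, 𝒜 plus ∅ and Ω).
Pass 1 adds 2:
  { a }  = Ω∖{ b, c }
  { b }  = Ω∖{ a, c }
  [6 total]
Pass 2 adds 1:
  { a, b }  = { b } ∪ { a }
  [7 total]
Pass 3 adds 1:
  { c }  = Ω∖{ a, b }
  [8 total]
Pass 4 adds nothing — fixpoint reached.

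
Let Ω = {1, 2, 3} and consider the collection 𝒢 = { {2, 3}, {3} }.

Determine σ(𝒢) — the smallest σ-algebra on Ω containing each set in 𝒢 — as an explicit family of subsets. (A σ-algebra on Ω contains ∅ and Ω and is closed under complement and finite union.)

|σ(𝒢)| = 8.  σ(𝒢) = { ∅, {1}, {2}, {3}, {1, 2}, {1, 3}, {2, 3}, Ω }

Derivation:
Initial family (4 sets): { ∅, {3}, {2, 3}, Ω }.
Pass 1 (2 new):
  {1}  = ᶜ of {2, 3}
  {1, 2}  = ᶜ of {3}
  (now 6)
Pass 2 (1 new):
  {1, 3}  = {3} ∪ {1}
  (now 7)
Pass 3 (1 new):
  {2}  = ᶜ of {1, 3}
  (now 8)
After Pass 4 the family is unchanged; done.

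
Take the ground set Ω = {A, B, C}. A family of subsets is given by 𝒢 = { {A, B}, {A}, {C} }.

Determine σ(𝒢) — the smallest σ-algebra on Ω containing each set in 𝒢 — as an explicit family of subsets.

σ(𝒢) = { ∅, {A}, {B}, {C}, {A, B}, {A, C}, {B, C}, Ω }

Check:
Seed the family with 𝒢 together with ∅ and Ω: { ∅, {A}, {C}, {A, B}, Ω }.
Round 1: 2 new —
  {A, C}  = {C} ∪ {A}
  {B, C}  = Ω∖{A}
  (now 7)
Round 2. New:
  {B}  = Ω∖{A, C}
  (now 8)
Round 3: already closed under ᶜ and ∪.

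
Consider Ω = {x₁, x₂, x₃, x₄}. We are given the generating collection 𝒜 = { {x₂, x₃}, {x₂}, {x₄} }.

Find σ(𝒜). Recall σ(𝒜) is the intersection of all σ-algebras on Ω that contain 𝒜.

|σ(𝒜)| = 16.  σ(𝒜) = { {}, {x₁}, {x₂}, {x₃}, {x₄}, {x₁, x₂}, {x₁, x₃}, {x₁, x₄}, {x₂, x₃}, {x₂, x₄}, {x₃, x₄}, {x₁, x₂, x₃}, {x₁, x₂, x₄}, {x₁, x₃, x₄}, {x₂, x₃, x₄}, Ω }

Trace:
Begin from { {}, {x₂}, {x₄}, {x₂, x₃}, Ω } (that is, 𝒜 plus ∅ and Ω).
Iteration 1. New:
  {x₁, x₄}  = ᶜ of {x₂, x₃}
  {x₂, x₄}  = {x₄} ∪ {x₂}
  {x₁, x₂, x₃}  = ᶜ of {x₄}
  {x₁, x₃, x₄}  = ᶜ of {x₂}
  {x₂, x₃, x₄}  = {x₂, x₃} ∪ {x₄}
  (now 10)
Iteration 2. New:
  {x₁}  = ᶜ of {x₂, x₃, x₄}
  {x₁, x₃}  = ᶜ of {x₂, x₄}
  {x₁, x₂, x₄}  = {x₂} ∪ {x₁, x₄}
  (now 13)
Iteration 3. New:
  {x₃}  = ᶜ of {x₁, x₂, x₄}
  {x₁, x₂}  = {x₂} ∪ {x₁}
  (now 15)
Iteration 4: 1 new —
  {x₃, x₄}  = ᶜ of {x₁, x₂}
  (now 16)
Iteration 5: stable.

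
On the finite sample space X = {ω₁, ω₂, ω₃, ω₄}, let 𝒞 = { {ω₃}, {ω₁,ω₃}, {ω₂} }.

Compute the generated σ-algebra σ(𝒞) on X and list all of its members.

Answer: σ(𝒞) = { ∅, {ω₁}, {ω₂}, {ω₃}, {ω₄}, {ω₁,ω₂}, {ω₁,ω₃}, {ω₁,ω₄}, {ω₂,ω₃}, {ω₂,ω₄}, {ω₃,ω₄}, {ω₁,ω₂,ω₃}, {ω₁,ω₂,ω₄}, {ω₁,ω₃,ω₄}, {ω₂,ω₃,ω₄}, X }

Derivation:
Begin from { ∅, {ω₂}, {ω₃}, {ω₁,ω₃}, X } (that is, 𝒞 plus ∅ and X).
Iteration 1. New:
  {ω₂,ω₃}  = {ω₃} ∪ {ω₂}
  {ω₂,ω₄}  = ᶜ of {ω₁,ω₃}
  {ω₁,ω₂,ω₃}  = {ω₁,ω₃} ∪ {ω₂}
  {ω₁,ω₂,ω₄}  = ᶜ of {ω₃}
  {ω₁,ω₃,ω₄}  = ᶜ of {ω₂}
Iteration 2. New:
  {ω₄}  = ᶜ of {ω₁,ω₂,ω₃}
  {ω₁,ω₄}  = ᶜ of {ω₂,ω₃}
  {ω₂,ω₃,ω₄}  = {ω₃} ∪ {ω₂,ω₄}
Iteration 3 (2 new):
  {ω₁}  = ᶜ of {ω₂,ω₃,ω₄}
  {ω₃,ω₄}  = {ω₃} ∪ {ω₄}
Iteration 4: +1 →
  {ω₁,ω₂}  = ᶜ of {ω₃,ω₄}
Iteration 5: stable.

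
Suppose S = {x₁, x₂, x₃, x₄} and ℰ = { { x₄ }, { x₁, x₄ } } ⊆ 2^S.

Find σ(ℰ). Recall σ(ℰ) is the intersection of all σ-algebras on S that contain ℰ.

Take S₀ = ℰ ∪ {∅, S} = { {  }, { x₄ }, { x₁, x₄ }, S }.
Pass 1: +2 →
  { x₂, x₃ }  = { x₁, x₄ }ᶜ
  { x₁, x₂, x₃ }  = { x₄ }ᶜ
  |family| = 6
Pass 2: +1 →
  { x₂, x₃, x₄ }  = { x₂, x₃ } ∪ { x₄ }
  |family| = 7
Pass 3 (1 new):
  { x₁ }  = { x₂, x₃, x₄ }ᶜ
  |family| = 8
Pass 4: already closed under ᶜ and ∪.

Therefore σ(ℰ) = { {  }, { x₁ }, { x₄ }, { x₁, x₄ }, { x₂, x₃ }, { x₁, x₂, x₃ }, { x₂, x₃, x₄ }, S } (|σ(ℰ)| = 8).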